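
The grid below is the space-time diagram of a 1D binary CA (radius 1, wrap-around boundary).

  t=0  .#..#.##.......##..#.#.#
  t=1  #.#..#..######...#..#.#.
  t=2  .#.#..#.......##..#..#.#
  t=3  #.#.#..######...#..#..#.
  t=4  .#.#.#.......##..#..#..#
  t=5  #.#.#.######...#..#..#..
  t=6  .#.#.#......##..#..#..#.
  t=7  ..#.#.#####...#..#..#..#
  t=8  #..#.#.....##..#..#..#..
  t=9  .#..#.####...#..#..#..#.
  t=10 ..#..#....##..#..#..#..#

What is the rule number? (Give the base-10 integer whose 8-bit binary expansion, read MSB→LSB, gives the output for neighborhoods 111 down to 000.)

  ### -> .   bit 7 = 0  t=1,i=9
  ##. -> .   bit 6 = 0  t=0,i=7
  #.# -> #   bit 5 = 1  t=0,i=0
  #.. -> #   bit 4 = 1  t=0,i=2
  .## -> .   bit 3 = 0  t=0,i=6
  .#. -> .   bit 2 = 0  t=0,i=1
  ..# -> .   bit 1 = 0  t=0,i=3
  ... -> #   bit 0 = 1  t=0,i=9
  bits 00110001 = 49

49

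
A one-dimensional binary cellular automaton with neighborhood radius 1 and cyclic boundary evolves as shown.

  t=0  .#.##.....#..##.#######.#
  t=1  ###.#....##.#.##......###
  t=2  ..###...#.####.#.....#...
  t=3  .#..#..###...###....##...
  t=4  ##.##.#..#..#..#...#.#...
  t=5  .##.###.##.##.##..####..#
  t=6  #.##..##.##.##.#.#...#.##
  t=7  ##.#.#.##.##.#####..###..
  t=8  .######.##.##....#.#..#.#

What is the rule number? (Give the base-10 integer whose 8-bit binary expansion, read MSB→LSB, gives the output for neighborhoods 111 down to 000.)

  ### -> .   bit 7 = 0  t=0,i=17
  ##. -> #   bit 6 = 1  t=0,i=4
  #.# -> #   bit 5 = 1  t=0,i=0
  #.. -> .   bit 4 = 0  t=0,i=5
  .## -> .   bit 3 = 0  t=0,i=3
  .#. -> #   bit 2 = 1  t=0,i=1
  ..# -> #   bit 1 = 1  t=0,i=9
  ... -> .   bit 0 = 0  t=0,i=6
  bits 01100110 = 102

102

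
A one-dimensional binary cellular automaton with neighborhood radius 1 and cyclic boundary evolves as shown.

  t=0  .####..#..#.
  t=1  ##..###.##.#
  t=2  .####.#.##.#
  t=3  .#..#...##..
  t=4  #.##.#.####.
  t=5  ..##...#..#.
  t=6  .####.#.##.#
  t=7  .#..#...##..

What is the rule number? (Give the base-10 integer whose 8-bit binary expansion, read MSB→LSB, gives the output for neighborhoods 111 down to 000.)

90

  ### -> .   bit 7 = 0  t=0,i=2
  ##. -> #   bit 6 = 1  t=0,i=4
  #.# -> .   bit 5 = 0  t=1,i=7
  #.. -> #   bit 4 = 1  t=0,i=5
  .## -> #   bit 3 = 1  t=0,i=1
  .#. -> .   bit 2 = 0  t=0,i=7
  ..# -> #   bit 1 = 1  t=0,i=0
  ... -> .   bit 0 = 0  t=3,i=6
  bits 01011010 = 90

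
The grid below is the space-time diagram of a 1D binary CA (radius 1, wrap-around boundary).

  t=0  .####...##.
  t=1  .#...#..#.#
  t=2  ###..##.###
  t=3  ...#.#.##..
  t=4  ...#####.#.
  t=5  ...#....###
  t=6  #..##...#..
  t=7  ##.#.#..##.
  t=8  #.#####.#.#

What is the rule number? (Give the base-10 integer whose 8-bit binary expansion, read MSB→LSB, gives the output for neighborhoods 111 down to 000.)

  ###|.  b7=0 t=0,i=2
  ##.|.  b6=0 t=0,i=4
  #.#|#  b5=1 t=1,i=0
  #..|#  b4=1 t=0,i=5
  .##|#  b3=1 t=0,i=1
  .#.|#  b2=1 t=1,i=1
  ..#|.  b1=0 t=0,i=0
  ...|.  b0=0 t=0,i=6
  bits 00111100 = 60

60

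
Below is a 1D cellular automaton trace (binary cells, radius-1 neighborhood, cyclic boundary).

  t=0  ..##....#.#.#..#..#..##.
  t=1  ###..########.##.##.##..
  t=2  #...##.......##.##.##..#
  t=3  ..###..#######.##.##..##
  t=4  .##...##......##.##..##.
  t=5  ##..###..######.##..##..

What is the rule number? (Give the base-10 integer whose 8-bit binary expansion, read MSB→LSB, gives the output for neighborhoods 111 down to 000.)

47

  ### -> .   bit 7 = 0  t=1,i=1
  ##. -> .   bit 6 = 0  t=0,i=3
  #.# -> #   bit 5 = 1  t=0,i=9
  #.. -> .   bit 4 = 0  t=0,i=4
  .## -> #   bit 3 = 1  t=0,i=2
  .#. -> #   bit 2 = 1  t=0,i=8
  ..# -> #   bit 1 = 1  t=0,i=1
  ... -> #   bit 0 = 1  t=0,i=0
  bits 00101111 = 47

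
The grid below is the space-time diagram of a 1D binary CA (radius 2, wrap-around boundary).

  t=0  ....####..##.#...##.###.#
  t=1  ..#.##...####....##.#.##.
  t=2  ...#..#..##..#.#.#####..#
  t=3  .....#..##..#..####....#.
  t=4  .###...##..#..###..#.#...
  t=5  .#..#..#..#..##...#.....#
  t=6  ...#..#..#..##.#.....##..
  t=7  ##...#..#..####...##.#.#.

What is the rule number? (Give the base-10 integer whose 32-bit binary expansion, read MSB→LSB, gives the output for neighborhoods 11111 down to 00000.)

632072387

  nb #####: next=.  (t=2,i=19, bit31=0)
  nb ####.: next=.  (t=0,i=6, bit30=0)
  nb ###.#: next=#  (t=0,i=22, bit29=1)
  nb ###..: next=.  (t=0,i=7, bit28=0)
  nb ##.##: next=.  (t=0,i=19, bit27=0)
  nb ##.#.: next=#  (t=0,i=12, bit26=1)
  nb ##..#: next=.  (t=0,i=8, bit25=0)
  nb ##...: next=#  (t=1,i=6, bit24=1)
  nb #.###: next=#  (t=0,i=20, bit23=1)
  nb #.##.: next=.  (t=1,i=4, bit22=0)
  nb #.#.#: next=#  (t=1,i=20, bit21=1)
  nb #.#..: next=.  (t=0,i=13, bit20=0)
  nb #..##: next=#  (t=0,i=9, bit19=1)
  nb #..#.: next=#  (t=2,i=5, bit18=1)
  nb #...#: next=.  (t=0,i=15, bit17=0)
  nb #....: next=.  (t=0,i=1, bit16=0)
  nb .####: next=#  (t=0,i=5, bit15=1)
  nb .###.: next=.  (t=0,i=21, bit14=0)
  nb .##.#: next=#  (t=0,i=11, bit13=1)
  nb .##..: next=.  (t=1,i=5, bit12=0)
  nb .#.##: next=#  (t=1,i=3, bit11=1)
  nb .#.#.: next=.  (t=2,i=14, bit10=0)
  nb .#..#: next=.  (t=2,i=4, bit9=0)
  nb .#...: next=.  (t=0,i=0, bit8=0)
  nb ..###: next=#  (t=0,i=4, bit7=1)
  nb ..##.: next=#  (t=0,i=10, bit6=1)
  nb ..#.#: next=.  (t=1,i=2, bit5=0)
  nb ..#..: next=.  (t=2,i=3, bit4=0)
  nb ...##: next=.  (t=0,i=3, bit3=0)
  nb ...#.: next=.  (t=1,i=1, bit2=0)
  nb ....#: next=#  (t=0,i=2, bit1=1)
  nb .....: next=#  (t=3,i=1, bit0=1)
  bits 00100101101011001010100011000011 = 632072387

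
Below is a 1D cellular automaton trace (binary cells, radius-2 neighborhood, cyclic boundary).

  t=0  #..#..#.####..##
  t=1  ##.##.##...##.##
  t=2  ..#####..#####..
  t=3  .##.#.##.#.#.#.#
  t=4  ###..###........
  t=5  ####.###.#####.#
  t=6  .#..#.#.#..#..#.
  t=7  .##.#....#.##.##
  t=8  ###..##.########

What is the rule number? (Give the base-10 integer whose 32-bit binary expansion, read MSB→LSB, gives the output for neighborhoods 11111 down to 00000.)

  [31] ##### => #  t=2,i=4
  [30] ####. => .  t=0,i=10
  [29] ###.# => .  t=1,i=1
  [28] ###.. => #  t=0,i=0
  [27] ##.## => #  t=1,i=2
  [26] ##.#. => .  t=3,i=3
  [25] ##..# => #  t=0,i=1
  [24] ##... => .  t=1,i=8
  [23] #.### => .  t=0,i=8
  [22] #.##. => #  t=1,i=3
  [21] #.#.# => .  t=3,i=4
  [20] #.#.. => .  t=6,i=8
  [19] #..## => .  t=0,i=13
  [18] #..#. => .  t=0,i=2
  [17] #...# => #  t=1,i=9
  [16] #.... => #  t=2,i=15
  [15] .#### => .  t=0,i=9
  [14] .###. => #  t=0,i=15
  [13] .##.# => #  t=1,i=4
  [12] .##.. => .  t=1,i=7
  [11] .#.## => #  t=0,i=7
  [10] .#.#. => .  t=3,i=10
  [9] .#..# => #  t=0,i=4
  [8] .#... => #  t=7,i=5
  [7] ..### => #  t=0,i=14
  [6] ..##. => #  t=1,i=11
  [5] ..#.# => #  t=0,i=6
  [4] ..#.. => #  t=0,i=3
  [3] ...## => #  t=1,i=10
  [2] ...#. => #  t=7,i=8
  [1] ....# => .  t=2,i=0
  [0] ..... => #  t=4,i=10
  bits 10011010010000110110101111111101 = 2588109821

2588109821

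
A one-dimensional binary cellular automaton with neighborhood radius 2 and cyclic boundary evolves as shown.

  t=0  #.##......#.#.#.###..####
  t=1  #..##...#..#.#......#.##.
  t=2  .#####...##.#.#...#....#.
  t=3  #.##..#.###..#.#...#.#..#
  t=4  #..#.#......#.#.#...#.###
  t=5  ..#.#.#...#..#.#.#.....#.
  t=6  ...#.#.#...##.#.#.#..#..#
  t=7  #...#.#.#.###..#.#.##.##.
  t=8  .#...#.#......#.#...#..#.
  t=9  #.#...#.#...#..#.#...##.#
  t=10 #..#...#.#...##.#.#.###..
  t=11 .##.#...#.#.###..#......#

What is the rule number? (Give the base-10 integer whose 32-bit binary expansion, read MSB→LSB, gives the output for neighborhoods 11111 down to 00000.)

  nb #####: next=#  (t=0,i=23, bit31=1)
  nb ####.: next=.  (t=0,i=24, bit30=0)
  nb ###.#: next=#  (t=0,i=0, bit29=1)
  nb ###..: next=.  (t=0,i=18, bit28=0)
  nb ##.##: next=.  (t=0,i=1, bit27=0)
  nb ##.#.: next=.  (t=1,i=24, bit26=0)
  nb ##..#: next=.  (t=0,i=19, bit25=0)
  nb ##...: next=#  (t=0,i=4, bit24=1)
  nb #.###: next=.  (t=0,i=16, bit23=0)
  nb #.##.: next=.  (t=0,i=2, bit22=0)
  nb #.#.#: next=.  (t=0,i=12, bit21=0)
  nb #.#..: next=.  (t=1,i=0, bit20=0)
  nb #..##: next=#  (t=0,i=20, bit19=1)
  nb #..#.: next=#  (t=1,i=10, bit18=1)
  nb #...#: next=.  (t=1,i=6, bit17=0)
  nb #....: next=.  (t=0,i=5, bit16=0)
  nb .####: next=#  (t=0,i=22, bit15=1)
  nb .###.: next=.  (t=0,i=17, bit14=0)
  nb .##.#: next=#  (t=1,i=23, bit13=1)
  nb .##..: next=#  (t=0,i=3, bit12=1)
  nb .#.##: next=.  (t=0,i=15, bit11=0)
  nb .#.#.: next=#  (t=0,i=11, bit10=1)
  nb .#..#: next=#  (t=1,i=1, bit9=1)
  nb .#...: next=#  (t=1,i=14, bit8=1)
  nb ..###: next=.  (t=0,i=21, bit7=0)
  nb ..##.: next=#  (t=1,i=3, bit6=1)
  nb ..#.#: next=.  (t=0,i=10, bit5=0)
  nb ..#..: next=.  (t=1,i=8, bit4=0)
  nb ...##: next=#  (t=2,i=8, bit3=1)
  nb ...#.: next=.  (t=0,i=9, bit2=0)
  nb ....#: next=#  (t=0,i=8, bit1=1)
  nb .....: next=.  (t=0,i=6, bit0=0)
  bits 10100001000011001011011101001010 = 2701965130

2701965130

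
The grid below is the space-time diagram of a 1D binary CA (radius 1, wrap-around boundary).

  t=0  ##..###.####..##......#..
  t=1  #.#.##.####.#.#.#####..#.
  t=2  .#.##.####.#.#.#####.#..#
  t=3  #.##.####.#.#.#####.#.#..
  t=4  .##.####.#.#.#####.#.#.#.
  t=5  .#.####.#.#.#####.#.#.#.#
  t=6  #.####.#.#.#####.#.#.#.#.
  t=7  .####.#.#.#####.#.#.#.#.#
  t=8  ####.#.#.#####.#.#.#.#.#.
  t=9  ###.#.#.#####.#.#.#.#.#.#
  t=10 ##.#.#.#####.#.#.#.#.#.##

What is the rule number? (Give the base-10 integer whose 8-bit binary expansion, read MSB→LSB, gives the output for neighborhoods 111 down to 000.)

185

  [7] ### => #  t=0,i=5
  [6] ##. => .  t=0,i=1
  [5] #.# => #  t=0,i=7
  [4] #.. => #  t=0,i=2
  [3] .## => #  t=0,i=0
  [2] .#. => .  t=0,i=22
  [1] ..# => .  t=0,i=3
  [0] ... => #  t=0,i=17
  bits 10111001 = 185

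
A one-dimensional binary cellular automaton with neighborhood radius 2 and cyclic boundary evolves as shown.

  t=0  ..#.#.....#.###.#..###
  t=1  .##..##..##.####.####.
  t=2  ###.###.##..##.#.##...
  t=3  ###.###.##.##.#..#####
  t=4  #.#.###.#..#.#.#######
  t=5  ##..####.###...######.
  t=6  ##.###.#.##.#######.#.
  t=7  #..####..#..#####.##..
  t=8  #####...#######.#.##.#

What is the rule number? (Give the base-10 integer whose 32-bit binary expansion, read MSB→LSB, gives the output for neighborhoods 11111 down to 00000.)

2781860860

  ##### -> #   bit 31 = 1  t=3,i=0
  ####. -> .   bit 30 = 0  t=1,i=14
  ###.# -> #   bit 29 = 1  t=0,i=14
  ###.. -> .   bit 28 = 0  t=0,i=21
  ##.## -> .   bit 27 = 0  t=1,i=11
  ##.#. -> #   bit 26 = 1  t=0,i=15
  ##..# -> .   bit 25 = 0  t=0,i=0
  ##... -> #   bit 24 = 1  t=2,i=19
  #.### -> #   bit 23 = 1  t=0,i=12
  #.##. -> #   bit 22 = 1  t=2,i=8
  #.#.# -> .   bit 21 = 0  t=2,i=15
  #.#.. -> .   bit 20 = 0  t=0,i=4
  #..## -> #   bit 19 = 1  t=0,i=18
  #..#. -> #   bit 18 = 1  t=0,i=1
  #...# -> #   bit 17 = 1  t=2,i=20
  #.... -> #   bit 16 = 1  t=0,i=6
  .#### -> #   bit 15 = 1  t=1,i=13
  .###. -> #   bit 14 = 1  t=0,i=13
  .##.# -> .   bit 13 = 0  t=1,i=10
  .##.. -> #   bit 12 = 1  t=1,i=2
  .#.## -> .   bit 11 = 0  t=0,i=11
  .#.#. -> .   bit 10 = 0  t=0,i=3
  .#..# -> #   bit 9 = 1  t=0,i=17
  .#... -> #   bit 8 = 1  t=0,i=5
  ..### -> #   bit 7 = 1  t=0,i=19
  ..##. -> #   bit 6 = 1  t=1,i=1
  ..#.# -> #   bit 5 = 1  t=0,i=2
  ..#.. -> #   bit 4 = 1  t=7,i=0
  ...## -> #   bit 3 = 1  t=2,i=21
  ...#. -> #   bit 2 = 1  t=0,i=9
  ....# -> .   bit 1 = 0  t=0,i=8
  ..... -> .   bit 0 = 0  t=0,i=7
  bits 10100101110011111101001111111100 = 2781860860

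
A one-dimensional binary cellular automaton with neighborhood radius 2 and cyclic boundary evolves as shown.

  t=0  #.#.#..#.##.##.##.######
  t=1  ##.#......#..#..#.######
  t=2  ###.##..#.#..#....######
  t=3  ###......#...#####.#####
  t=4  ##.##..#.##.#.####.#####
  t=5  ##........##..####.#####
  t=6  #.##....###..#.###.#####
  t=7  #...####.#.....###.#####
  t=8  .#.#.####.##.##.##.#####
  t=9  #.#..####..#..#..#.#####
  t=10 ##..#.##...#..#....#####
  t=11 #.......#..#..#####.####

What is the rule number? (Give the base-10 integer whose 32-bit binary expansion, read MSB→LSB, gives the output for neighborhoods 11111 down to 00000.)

  nb #####: next=#  (t=0,i=20, bit31=1)
  nb ####.: next=#  (t=0,i=23, bit30=1)
  nb ###.#: next=#  (t=0,i=0, bit29=1)
  nb ###..: next=.  (t=3,i=2, bit28=0)
  nb ##.##: next=.  (t=0,i=11, bit27=0)
  nb ##.#.: next=#  (t=0,i=1, bit26=1)
  nb ##..#: next=.  (t=2,i=6, bit25=0)
  nb ##...: next=#  (t=3,i=3, bit24=1)
  nb #.###: next=#  (t=0,i=18, bit23=1)
  nb #.##.: next=.  (t=0,i=9, bit22=0)
  nb #.#.#: next=.  (t=0,i=2, bit21=0)
  nb #.#..: next=.  (t=0,i=4, bit20=0)
  nb #..##: next=#  (t=5,i=13, bit19=1)
  nb #..#.: next=.  (t=0,i=6, bit18=0)
  nb #...#: next=.  (t=3,i=11, bit17=0)
  nb #....: next=#  (t=1,i=5, bit16=1)
  nb .####: next=#  (t=0,i=19, bit15=1)
  nb .###.: next=#  (t=6,i=9, bit14=1)
  nb .##.#: next=#  (t=0,i=10, bit13=1)
  nb .##..: next=.  (t=2,i=5, bit12=0)
  nb .#.##: next=.  (t=0,i=8, bit11=0)
  nb .#.#.: next=#  (t=0,i=3, bit10=1)
  nb .#..#: next=.  (t=0,i=5, bit9=0)
  nb .#...: next=#  (t=1,i=4, bit8=1)
  nb ..###: next=.  (t=2,i=18, bit7=0)
  nb ..##.: next=#  (t=5,i=10, bit6=1)
  nb ..#.#: next=.  (t=0,i=7, bit5=0)
  nb ..#..: next=#  (t=1,i=10, bit4=1)
  nb ...##: next=#  (t=2,i=17, bit3=1)
  nb ...#.: next=.  (t=1,i=9, bit2=0)
  nb ....#: next=#  (t=1,i=8, bit1=1)
  nb .....: next=.  (t=1,i=6, bit0=0)
  bits 11100101100010011110010101011010 = 3851019610

3851019610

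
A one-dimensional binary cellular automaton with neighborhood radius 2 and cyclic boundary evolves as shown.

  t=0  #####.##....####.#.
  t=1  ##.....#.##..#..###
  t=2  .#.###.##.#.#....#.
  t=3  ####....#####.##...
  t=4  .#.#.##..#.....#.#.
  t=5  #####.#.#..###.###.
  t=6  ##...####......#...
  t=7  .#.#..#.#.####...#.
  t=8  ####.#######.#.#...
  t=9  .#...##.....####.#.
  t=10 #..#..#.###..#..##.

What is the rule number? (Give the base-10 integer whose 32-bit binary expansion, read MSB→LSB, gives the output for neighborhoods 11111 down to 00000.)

  [31] ##### => .  t=0,i=2
  [30] ####. => .  t=0,i=3
  [29] ###.# => .  t=0,i=4
  [28] ###.. => #  t=1,i=1
  [27] ##.## => .  t=0,i=5
  [26] ##.#. => #  t=0,i=16
  [25] ##..# => .  t=1,i=11
  [24] ##... => .  t=0,i=8
  [23] #.### => #  t=0,i=0
  [22] #.##. => .  t=0,i=6
  [21] #.#.# => #  t=0,i=17
  [20] #.#.. => #  t=2,i=12
  [19] #..## => .  t=1,i=15
  [18] #..#. => #  t=1,i=12
  [17] #...# => #  t=3,i=17
  [16] #.... => #  t=0,i=9
  [15] .#### => #  t=0,i=1
  [14] .###. => .  t=2,i=4
  [13] .##.# => #  t=2,i=8
  [12] .##.. => #  t=0,i=7
  [11] .#.## => #  t=0,i=18
  [10] .#.#. => #  t=2,i=11
  [9] .#..# => .  t=1,i=14
  [8] .#... => .  t=2,i=13
  [7] ..### => .  t=0,i=12
  [6] ..##. => .  t=6,i=0
  [5] ..#.# => #  t=1,i=7
  [4] ..#.. => .  t=1,i=13
  [3] ...## => .  t=0,i=11
  [2] ...#. => .  t=1,i=6
  [1] ....# => #  t=0,i=10
  [0] ..... => #  t=1,i=4
  bits 00010100101101111011110000100011 = 347585571

347585571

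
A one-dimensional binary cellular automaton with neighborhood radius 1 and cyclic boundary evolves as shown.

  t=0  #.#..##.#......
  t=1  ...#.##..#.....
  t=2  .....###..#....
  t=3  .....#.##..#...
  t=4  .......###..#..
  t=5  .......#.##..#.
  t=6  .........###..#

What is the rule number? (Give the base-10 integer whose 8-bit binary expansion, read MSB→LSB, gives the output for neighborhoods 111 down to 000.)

88

  ###|.  b7=0 t=2,i=6
  ##.|#  b6=1 t=0,i=6
  #.#|.  b5=0 t=0,i=1
  #..|#  b4=1 t=0,i=3
  .##|#  b3=1 t=0,i=5
  .#.|.  b2=0 t=0,i=0
  ..#|.  b1=0 t=0,i=4
  ...|.  b0=0 t=0,i=10
  bits 01011000 = 88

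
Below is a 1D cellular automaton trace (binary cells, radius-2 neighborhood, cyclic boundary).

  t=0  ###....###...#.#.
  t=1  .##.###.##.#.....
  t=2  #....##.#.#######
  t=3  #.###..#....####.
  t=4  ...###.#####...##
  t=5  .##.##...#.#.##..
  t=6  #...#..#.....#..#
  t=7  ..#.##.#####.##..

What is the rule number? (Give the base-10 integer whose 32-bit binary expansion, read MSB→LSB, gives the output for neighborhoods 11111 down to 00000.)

3058909979

  ##### -> #   bit 31 = 1  t=2,i=12
  ####. -> .   bit 30 = 0  t=2,i=16
  ###.# -> #   bit 29 = 1  t=1,i=6
  ###.. -> #   bit 28 = 1  t=0,i=2
  ##.## -> .   bit 27 = 0  t=1,i=3
  ##.#. -> #   bit 26 = 1  t=1,i=10
  ##..# -> #   bit 25 = 1  t=3,i=5
  ##... -> .   bit 24 = 0  t=0,i=3
  #.### -> .   bit 23 = 0  t=0,i=0
  #.##. -> #   bit 22 = 1  t=1,i=8
  #.#.# -> .   bit 21 = 0  t=0,i=15
  #.#.. -> #   bit 20 = 1  t=1,i=11
  #..## -> .   bit 19 = 0  t=6,i=15
  #..#. -> .   bit 18 = 0  t=3,i=6
  #...# -> #   bit 17 = 1  t=0,i=11
  #.... -> #   bit 16 = 1  t=0,i=4
  .#### -> .   bit 15 = 0  t=2,i=11
  .###. -> #   bit 14 = 1  t=0,i=1
  .##.# -> .   bit 13 = 0  t=1,i=2
  .##.. -> .   bit 12 = 0  t=4,i=16
  .#.## -> .   bit 11 = 0  t=0,i=16
  .#.#. -> .   bit 10 = 0  t=0,i=14
  .#..# -> #   bit 9 = 1  t=6,i=5
  .#... -> #   bit 8 = 1  t=1,i=12
  ..### -> .   bit 7 = 0  t=0,i=7
  ..##. -> .   bit 6 = 0  t=1,i=1
  ..#.# -> .   bit 5 = 0  t=0,i=13
  ..#.. -> #   bit 4 = 1  t=3,i=7
  ...## -> #   bit 3 = 1  t=0,i=6
  ...#. -> .   bit 2 = 0  t=0,i=12
  ....# -> #   bit 1 = 1  t=0,i=5
  ..... -> #   bit 0 = 1  t=1,i=14
  bits 10110110010100110100001100011011 = 3058909979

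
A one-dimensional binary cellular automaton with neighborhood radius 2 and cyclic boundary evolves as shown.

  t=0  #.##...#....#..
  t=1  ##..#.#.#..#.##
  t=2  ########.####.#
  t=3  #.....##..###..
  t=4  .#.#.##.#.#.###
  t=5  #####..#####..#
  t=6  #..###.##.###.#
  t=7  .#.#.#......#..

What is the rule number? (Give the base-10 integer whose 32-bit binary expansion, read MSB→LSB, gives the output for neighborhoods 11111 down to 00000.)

  [31] ##### => .  t=2,i=1
  [30] ####. => #  t=1,i=0
  [29] ###.# => #  t=2,i=7
  [28] ###.. => #  t=1,i=1
  [27] ##.## => .  t=2,i=8
  [26] ##.#. => #  t=4,i=0
  [25] ##..# => #  t=1,i=2
  [24] ##... => #  t=0,i=4
  [23] #.### => .  t=1,i=13
  [22] #.##. => .  t=0,i=2
  [21] #.#.# => #  t=1,i=6
  [20] #.#.. => .  t=1,i=8
  [19] #..## => .  t=3,i=9
  [18] #..#. => #  t=0,i=14
  [17] #...# => .  t=0,i=5
  [16] #.... => .  t=0,i=9
  [15] .#### => #  t=1,i=14
  [14] .###. => .  t=3,i=11
  [13] .##.# => .  t=4,i=6
  [12] .##.. => .  t=0,i=3
  [11] .#.## => #  t=0,i=1
  [10] .#.#. => #  t=1,i=5
  [9] .#..# => #  t=0,i=13
  [8] .#... => #  t=0,i=8
  [7] ..### => #  t=3,i=10
  [6] ..##. => #  t=3,i=6
  [5] ..#.# => #  t=0,i=0
  [4] ..#.. => .  t=0,i=7
  [3] ...## => #  t=3,i=5
  [2] ...#. => #  t=0,i=6
  [1] ....# => .  t=0,i=10
  [0] ..... => #  t=3,i=3
  bits 01110111001001001000111111101101 = 1998884845

1998884845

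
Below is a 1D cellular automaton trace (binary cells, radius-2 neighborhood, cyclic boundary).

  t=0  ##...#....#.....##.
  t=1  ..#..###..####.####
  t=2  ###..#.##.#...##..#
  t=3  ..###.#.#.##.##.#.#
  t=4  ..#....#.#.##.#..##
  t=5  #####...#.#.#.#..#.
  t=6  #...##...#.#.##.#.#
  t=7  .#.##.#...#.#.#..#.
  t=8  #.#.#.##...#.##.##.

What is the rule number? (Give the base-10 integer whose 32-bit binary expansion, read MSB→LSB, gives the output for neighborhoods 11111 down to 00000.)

462761433

  #####|.  b31=0 t=5,i=2
  ####.|.  b30=0 t=1,i=12
  ###.#|.  b29=0 t=1,i=13
  ###..|#  b28=1 t=1,i=7
  ##.##|#  b27=1 t=0,i=18
  ##.#.|.  b26=0 t=2,i=9
  ##..#|#  b25=1 t=1,i=0
  ##...|#  b24=1 t=0,i=2
  #.###|#  b23=1 t=1,i=15
  #.##.|.  b22=0 t=0,i=0
  #.#.#|.  b21=0 t=3,i=6
  #.#..|#  b20=1 t=2,i=10
  #..##|.  b19=0 t=1,i=4
  #..#.|#  b18=1 t=1,i=1
  #...#|.  b17=0 t=0,i=3
  #....|#  b16=1 t=0,i=7
  .####|.  b15=0 t=1,i=11
  .###.|.  b14=0 t=1,i=6
  .##.#|#  b13=1 t=0,i=17
  .##..|.  b12=0 t=0,i=1
  .#.##|#  b11=1 t=2,i=6
  .#.#.|#  b10=1 t=3,i=7
  .#..#|.  b9=0 t=1,i=3
  .#...|#  b8=1 t=0,i=6
  ..###|#  b7=1 t=1,i=5
  ..##.|#  b6=1 t=0,i=16
  ..#.#|.  b5=0 t=2,i=5
  ..#..|#  b4=1 t=0,i=5
  ...##|#  b3=1 t=0,i=15
  ...#.|.  b2=0 t=0,i=4
  ....#|.  b1=0 t=0,i=8
  .....|#  b0=1 t=0,i=13
  bits 00011011100101010010110111011001 = 462761433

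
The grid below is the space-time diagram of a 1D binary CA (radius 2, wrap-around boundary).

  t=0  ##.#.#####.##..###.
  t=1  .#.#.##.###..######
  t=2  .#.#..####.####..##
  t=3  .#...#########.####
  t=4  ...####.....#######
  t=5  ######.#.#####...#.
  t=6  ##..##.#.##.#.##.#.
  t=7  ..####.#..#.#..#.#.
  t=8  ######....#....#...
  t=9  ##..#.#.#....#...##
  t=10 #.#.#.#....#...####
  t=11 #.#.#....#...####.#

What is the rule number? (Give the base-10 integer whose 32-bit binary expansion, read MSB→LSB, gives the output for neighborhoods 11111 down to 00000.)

  nb #####: next=.  (t=0,i=7, bit31=0)
  nb ####.: next=#  (t=0,i=8, bit30=1)
  nb ###.#: next=#  (t=0,i=9, bit29=1)
  nb ###..: next=.  (t=1,i=10, bit28=0)
  nb ##.##: next=#  (t=0,i=10, bit27=1)
  nb ##.#.: next=.  (t=0,i=2, bit26=0)
  nb ##..#: next=#  (t=0,i=13, bit25=1)
  nb ##...: next=#  (t=4,i=0, bit24=1)
  nb #.###: next=#  (t=0,i=5, bit23=1)
  nb #.##.: next=.  (t=0,i=0, bit22=0)
  nb #.#.#: next=#  (t=0,i=3, bit21=1)
  nb #.#..: next=.  (t=2,i=3, bit20=0)
  nb #..##: next=#  (t=0,i=14, bit19=1)
  nb #..#.: next=.  (t=7,i=9, bit18=0)
  nb #...#: next=#  (t=3,i=3, bit17=1)
  nb #....: next=.  (t=4,i=8, bit16=0)
  nb .####: next=#  (t=0,i=6, bit15=1)
  nb .###.: next=#  (t=0,i=16, bit14=1)
  nb .##.#: next=#  (t=0,i=1, bit13=1)
  nb .##..: next=.  (t=0,i=12, bit12=0)
  nb .#.##: next=.  (t=0,i=4, bit11=0)
  nb .#.#.: next=.  (t=1,i=2, bit10=0)
  nb .#..#: next=.  (t=2,i=4, bit9=0)
  nb .#...: next=.  (t=3,i=2, bit8=0)
  nb ..###: next=#  (t=0,i=15, bit7=1)
  nb ..##.: next=#  (t=2,i=17, bit6=1)
  nb ..#.#: next=#  (t=5,i=17, bit5=1)
  nb ..#..: next=.  (t=8,i=10, bit4=0)
  nb ...##: next=#  (t=3,i=4, bit3=1)
  nb ...#.: next=.  (t=5,i=16, bit2=0)
  nb ....#: next=#  (t=4,i=10, bit1=1)
  nb .....: next=#  (t=4,i=9, bit0=1)
  bits 01101011101010101110000011101011 = 1806360811

1806360811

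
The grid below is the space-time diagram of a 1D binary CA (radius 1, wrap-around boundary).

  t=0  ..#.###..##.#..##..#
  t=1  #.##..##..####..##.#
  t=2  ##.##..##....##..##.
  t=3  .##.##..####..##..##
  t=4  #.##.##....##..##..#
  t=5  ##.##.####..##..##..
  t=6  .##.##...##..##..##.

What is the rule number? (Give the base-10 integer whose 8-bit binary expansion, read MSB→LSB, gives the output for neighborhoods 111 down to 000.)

117

  ###|.  b7=0 t=0,i=5
  ##.|#  b6=1 t=0,i=6
  #.#|#  b5=1 t=0,i=3
  #..|#  b4=1 t=0,i=0
  .##|.  b3=0 t=0,i=4
  .#.|#  b2=1 t=0,i=2
  ..#|.  b1=0 t=0,i=1
  ...|#  b0=1 t=2,i=10
  bits 01110101 = 117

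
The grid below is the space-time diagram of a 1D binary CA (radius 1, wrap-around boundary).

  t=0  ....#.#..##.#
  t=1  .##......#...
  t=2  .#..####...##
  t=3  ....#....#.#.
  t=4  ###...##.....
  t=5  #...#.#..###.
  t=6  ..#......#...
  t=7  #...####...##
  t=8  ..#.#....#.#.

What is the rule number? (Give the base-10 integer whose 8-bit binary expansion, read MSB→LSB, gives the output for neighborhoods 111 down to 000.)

9

  ###|.  b7=0 t=2,i=5
  ##.|.  b6=0 t=0,i=10
  #.#|.  b5=0 t=0,i=5
  #..|.  b4=0 t=0,i=0
  .##|#  b3=1 t=0,i=9
  .#.|.  b2=0 t=0,i=4
  ..#|.  b1=0 t=0,i=3
  ...|#  b0=1 t=0,i=1
  bits 00001001 = 9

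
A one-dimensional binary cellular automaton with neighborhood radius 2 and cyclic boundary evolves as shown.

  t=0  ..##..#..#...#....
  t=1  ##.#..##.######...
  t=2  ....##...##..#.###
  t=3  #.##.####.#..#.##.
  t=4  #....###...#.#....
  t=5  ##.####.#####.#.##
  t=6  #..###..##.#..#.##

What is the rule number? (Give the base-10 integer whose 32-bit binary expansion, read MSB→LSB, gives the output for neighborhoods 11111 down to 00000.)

  nb #####: next=.  (t=1,i=11, bit31=0)
  nb ####.: next=#  (t=1,i=13, bit30=1)
  nb ###.#: next=.  (t=3,i=8, bit29=0)
  nb ###..: next=.  (t=1,i=14, bit28=0)
  nb ##.##: next=.  (t=1,i=8, bit27=0)
  nb ##.#.: next=.  (t=1,i=2, bit26=0)
  nb ##..#: next=.  (t=0,i=4, bit25=0)
  nb ##...: next=#  (t=1,i=15, bit24=1)
  nb #.###: next=#  (t=1,i=9, bit23=1)
  nb #.##.: next=.  (t=3,i=2, bit22=0)
  nb #.#.#: next=#  (t=3,i=0, bit21=1)
  nb #.#..: next=.  (t=1,i=3, bit20=0)
  nb #..##: next=#  (t=1,i=5, bit19=1)
  nb #..#.: next=.  (t=0,i=5, bit18=0)
  nb #...#: next=#  (t=0,i=11, bit17=1)
  nb #....: next=.  (t=0,i=15, bit16=0)
  nb .####: next=#  (t=1,i=10, bit15=1)
  nb .###.: next=#  (t=2,i=16, bit14=1)
  nb .##.#: next=.  (t=1,i=1, bit13=0)
  nb .##..: next=#  (t=0,i=3, bit12=1)
  nb .#.##: next=.  (t=2,i=14, bit11=0)
  nb .#.#.: next=#  (t=4,i=12, bit10=1)
  nb .#..#: next=#  (t=0,i=7, bit9=1)
  nb .#...: next=#  (t=0,i=10, bit8=1)
  nb ..###: next=#  (t=4,i=5, bit7=1)
  nb ..##.: next=.  (t=0,i=2, bit6=0)
  nb ..#.#: next=#  (t=2,i=13, bit5=1)
  nb ..#..: next=#  (t=0,i=6, bit4=1)
  nb ...##: next=#  (t=0,i=1, bit3=1)
  nb ...#.: next=#  (t=0,i=12, bit2=1)
  nb ....#: next=#  (t=0,i=0, bit1=1)
  nb .....: next=.  (t=0,i=16, bit0=0)
  bits 01000001101010101101011110111110 = 1101715390

1101715390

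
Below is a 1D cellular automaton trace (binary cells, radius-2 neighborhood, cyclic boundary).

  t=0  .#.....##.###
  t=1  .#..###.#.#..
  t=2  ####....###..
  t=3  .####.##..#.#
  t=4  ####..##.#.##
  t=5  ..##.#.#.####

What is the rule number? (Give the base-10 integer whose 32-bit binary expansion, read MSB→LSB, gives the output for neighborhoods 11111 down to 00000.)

1375518239

  ##### -> .   bit 31 = 0  t=4,i=0
  ####. -> #   bit 30 = 1  t=2,i=2
  ###.# -> .   bit 29 = 0  t=0,i=12
  ###.. -> #   bit 28 = 1  t=2,i=3
  ##.## -> .   bit 27 = 0  t=0,i=9
  ##.#. -> .   bit 26 = 0  t=0,i=0
  ##..# -> .   bit 25 = 0  t=2,i=11
  ##... -> #   bit 24 = 1  t=2,i=4
  #.### -> #   bit 23 = 1  t=0,i=10
  #.##. -> #   bit 22 = 1  t=3,i=6
  #.#.# -> #   bit 21 = 1  t=1,i=8
  #.#.. -> #   bit 20 = 1  t=0,i=1
  #..## -> #   bit 19 = 1  t=1,i=3
  #..#. -> #   bit 18 = 1  t=3,i=9
  #...# -> .   bit 17 = 0  t=1,i=12
  #.... -> .   bit 16 = 0  t=0,i=3
  .#### -> #   bit 15 = 1  t=2,i=1
  .###. -> .   bit 14 = 0  t=0,i=11
  .##.# -> #   bit 13 = 1  t=0,i=8
  .##.. -> #   bit 12 = 1  t=3,i=7
  .#.## -> #   bit 11 = 1  t=3,i=0
  .#.#. -> #   bit 10 = 1  t=1,i=9
  .#..# -> #   bit 9 = 1  t=1,i=2
  .#... -> .   bit 8 = 0  t=0,i=2
  ..### -> .   bit 7 = 0  t=1,i=4
  ..##. -> .   bit 6 = 0  t=0,i=7
  ..#.# -> .   bit 5 = 0  t=3,i=10
  ..#.. -> #   bit 4 = 1  t=1,i=1
  ...## -> #   bit 3 = 1  t=0,i=6
  ...#. -> #   bit 2 = 1  t=1,i=0
  ....# -> #   bit 1 = 1  t=0,i=5
  ..... -> #   bit 0 = 1  t=0,i=4
  bits 01010001111111001011111000011111 = 1375518239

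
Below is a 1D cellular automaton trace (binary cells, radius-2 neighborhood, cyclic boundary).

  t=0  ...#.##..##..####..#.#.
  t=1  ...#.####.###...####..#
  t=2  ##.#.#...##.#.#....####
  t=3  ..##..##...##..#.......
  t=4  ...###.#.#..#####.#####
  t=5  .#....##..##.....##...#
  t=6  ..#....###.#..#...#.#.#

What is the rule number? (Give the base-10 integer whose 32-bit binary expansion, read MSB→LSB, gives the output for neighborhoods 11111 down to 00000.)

518918961

  [31] ##### => .  t=2,i=21
  [30] ####. => .  t=0,i=15
  [29] ###.# => .  t=1,i=8
  [28] ###.. => #  t=0,i=16
  [27] ##.## => #  t=1,i=9
  [26] ##.#. => #  t=2,i=2
  [25] ##..# => #  t=0,i=7
  [24] ##... => .  t=1,i=13
  [23] #.### => #  t=1,i=5
  [22] #.##. => #  t=0,i=5
  [21] #.#.# => #  t=2,i=3
  [20] #.#.. => .  t=0,i=21
  [19] #..## => #  t=0,i=8
  [18] #..#. => #  t=0,i=18
  [17] #...# => #  t=1,i=1
  [16] #.... => .  t=0,i=0
  [15] .#### => .  t=0,i=14
  [14] .###. => .  t=1,i=11
  [13] .##.# => .  t=2,i=10
  [12] .##.. => #  t=0,i=6
  [11] .#.## => .  t=0,i=4
  [10] .#.#. => .  t=0,i=20
  [9] .#..# => #  t=4,i=10
  [8] .#... => #  t=0,i=22
  [7] ..### => .  t=0,i=13
  [6] ..##. => .  t=0,i=9
  [5] ..#.# => #  t=0,i=3
  [4] ..#.. => #  t=1,i=22
  [3] ...## => .  t=1,i=15
  [2] ...#. => .  t=0,i=2
  [1] ....# => .  t=0,i=1
  [0] ..... => #  t=3,i=18
  bits 00011110111011100001001100110001 = 518918961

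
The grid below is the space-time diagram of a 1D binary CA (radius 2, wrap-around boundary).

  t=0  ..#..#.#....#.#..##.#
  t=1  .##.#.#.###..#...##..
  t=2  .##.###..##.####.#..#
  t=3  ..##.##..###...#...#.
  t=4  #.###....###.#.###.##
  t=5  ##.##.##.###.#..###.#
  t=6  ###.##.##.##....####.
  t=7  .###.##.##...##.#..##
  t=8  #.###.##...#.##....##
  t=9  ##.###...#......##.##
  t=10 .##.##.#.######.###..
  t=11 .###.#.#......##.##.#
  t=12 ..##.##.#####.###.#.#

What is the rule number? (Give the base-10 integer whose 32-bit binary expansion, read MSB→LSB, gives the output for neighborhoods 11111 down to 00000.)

  nb #####: next=.  (t=10,i=11, bit31=0)
  nb ####.: next=.  (t=2,i=14, bit30=0)
  nb ###.#: next=#  (t=2,i=15, bit29=1)
  nb ###..: next=#  (t=1,i=10, bit28=1)
  nb ##.##: next=#  (t=2,i=3, bit27=1)
  nb ##.#.: next=.  (t=0,i=19, bit26=0)
  nb ##..#: next=.  (t=1,i=11, bit25=0)
  nb ##...: next=.  (t=1,i=19, bit24=0)
  nb #.###: next=.  (t=1,i=8, bit23=0)
  nb #.##.: next=.  (t=2,i=1, bit22=0)
  nb #.#.#: next=#  (t=1,i=4, bit21=1)
  nb #.#..: next=.  (t=0,i=7, bit20=0)
  nb #..##: next=.  (t=0,i=16, bit19=0)
  nb #..#.: next=#  (t=0,i=1, bit18=1)
  nb #...#: next=#  (t=1,i=15, bit17=1)
  nb #....: next=#  (t=0,i=9, bit16=1)
  nb .####: next=.  (t=2,i=13, bit15=0)
  nb .###.: next=#  (t=1,i=9, bit14=1)
  nb .##.#: next=#  (t=0,i=18, bit13=1)
  nb .##..: next=.  (t=1,i=18, bit12=0)
  nb .#.##: next=.  (t=1,i=7, bit11=0)
  nb .#.#.: next=#  (t=0,i=6, bit10=1)
  nb .#..#: next=.  (t=0,i=0, bit9=0)
  nb .#...: next=#  (t=0,i=8, bit8=1)
  nb ..###: next=#  (t=3,i=9, bit7=1)
  nb ..##.: next=#  (t=0,i=17, bit6=1)
  nb ..#.#: next=.  (t=0,i=5, bit5=0)
  nb ..#..: next=#  (t=0,i=2, bit4=1)
  nb ...##: next=.  (t=1,i=0, bit3=0)
  nb ...#.: next=.  (t=0,i=11, bit2=0)
  nb ....#: next=#  (t=0,i=10, bit1=1)
  nb .....: next=#  (t=9,i=12, bit0=1)
  bits 00111000001001110110010111010011 = 942106067

942106067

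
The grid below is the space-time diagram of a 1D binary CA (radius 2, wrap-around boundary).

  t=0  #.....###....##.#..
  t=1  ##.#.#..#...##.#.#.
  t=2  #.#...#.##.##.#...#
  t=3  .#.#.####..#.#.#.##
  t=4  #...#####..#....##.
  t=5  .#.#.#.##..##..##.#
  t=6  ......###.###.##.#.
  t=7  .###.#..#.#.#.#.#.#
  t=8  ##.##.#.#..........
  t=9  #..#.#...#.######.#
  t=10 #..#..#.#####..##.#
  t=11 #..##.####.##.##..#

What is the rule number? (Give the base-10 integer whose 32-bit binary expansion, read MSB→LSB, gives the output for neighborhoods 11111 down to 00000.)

1959304061

  [31] ##### => .  t=4,i=6
  [30] ####. => #  t=3,i=7
  [29] ###.# => #  t=6,i=8
  [28] ###.. => #  t=0,i=8
  [27] ##.## => .  t=2,i=10
  [26] ##.#. => #  t=0,i=15
  [25] ##..# => .  t=3,i=9
  [24] ##... => .  t=0,i=9
  [23] #.### => #  t=3,i=5
  [22] #.##. => #  t=1,i=0
  [21] #.#.# => .  t=1,i=3
  [20] #.#.. => .  t=0,i=16
  [19] #..## => #  t=5,i=10
  [18] #..#. => .  t=0,i=18
  [17] #...# => .  t=1,i=10
  [16] #.... => .  t=0,i=2
  [15] .#### => #  t=3,i=6
  [14] .###. => .  t=0,i=7
  [13] .##.# => .  t=0,i=14
  [12] .##.. => #  t=5,i=8
  [11] .#.## => #  t=1,i=18
  [10] .#.#. => .  t=1,i=4
  [9] .#..# => #  t=0,i=17
  [8] .#... => #  t=0,i=1
  [7] ..### => .  t=0,i=6
  [6] ..##. => #  t=0,i=13
  [5] ..#.# => #  t=2,i=6
  [4] ..#.. => #  t=0,i=0
  [3] ...## => #  t=0,i=5
  [2] ...#. => #  t=2,i=5
  [1] ....# => .  t=0,i=4
  [0] ..... => #  t=0,i=3
  bits 01110100110010001001101101111101 = 1959304061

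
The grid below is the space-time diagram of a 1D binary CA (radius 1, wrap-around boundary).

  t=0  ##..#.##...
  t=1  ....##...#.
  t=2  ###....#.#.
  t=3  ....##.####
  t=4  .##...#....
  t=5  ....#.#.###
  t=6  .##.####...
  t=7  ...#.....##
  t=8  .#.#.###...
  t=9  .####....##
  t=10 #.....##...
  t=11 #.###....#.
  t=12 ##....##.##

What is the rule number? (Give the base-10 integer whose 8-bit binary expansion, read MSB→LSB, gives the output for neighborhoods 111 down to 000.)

37

  nb ###: next=.  (t=2,i=1, bit7=0)
  nb ##.: next=.  (t=0,i=1, bit6=0)
  nb #.#: next=#  (t=0,i=5, bit5=1)
  nb #..: next=.  (t=0,i=2, bit4=0)
  nb .##: next=.  (t=0,i=0, bit3=0)
  nb .#.: next=#  (t=0,i=4, bit2=1)
  nb ..#: next=.  (t=0,i=3, bit1=0)
  nb ...: next=#  (t=0,i=9, bit0=1)
  bits 00100101 = 37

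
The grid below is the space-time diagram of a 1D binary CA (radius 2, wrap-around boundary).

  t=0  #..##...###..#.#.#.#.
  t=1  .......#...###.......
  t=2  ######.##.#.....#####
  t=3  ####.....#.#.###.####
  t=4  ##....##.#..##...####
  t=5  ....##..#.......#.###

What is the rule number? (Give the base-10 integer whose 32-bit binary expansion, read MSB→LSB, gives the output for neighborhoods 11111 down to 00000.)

2256832827

  ##### -> #   bit 31 = 1  t=2,i=0
  ####. -> .   bit 30 = 0  t=2,i=4
  ###.# -> .   bit 29 = 0  t=2,i=5
  ###.. -> .   bit 28 = 0  t=0,i=10
  ##.## -> .   bit 27 = 0  t=2,i=6
  ##.#. -> #   bit 26 = 1  t=2,i=9
  ##..# -> #   bit 25 = 1  t=0,i=11
  ##... -> .   bit 24 = 0  t=0,i=5
  #.### -> #   bit 23 = 1  t=3,i=13
  #.##. -> .   bit 22 = 0  t=2,i=7
  #.#.# -> .   bit 21 = 0  t=0,i=15
  #.#.. -> .   bit 20 = 0  t=0,i=0
  #..## -> .   bit 19 = 0  t=0,i=2
  #..#. -> #   bit 18 = 1  t=0,i=12
  #...# -> .   bit 17 = 0  t=0,i=6
  #.... -> .   bit 16 = 0  t=1,i=15
  .#### -> #   bit 15 = 1  t=2,i=17
  .###. -> .   bit 14 = 0  t=0,i=9
  .##.# -> .   bit 13 = 0  t=2,i=8
  .##.. -> .   bit 12 = 0  t=0,i=4
  .#.## -> #   bit 11 = 1  t=3,i=12
  .#.#. -> .   bit 10 = 0  t=0,i=14
  .#..# -> .   bit 9 = 0  t=0,i=1
  .#... -> #   bit 8 = 1  t=1,i=8
  ..### -> .   bit 7 = 0  t=0,i=8
  ..##. -> .   bit 6 = 0  t=0,i=3
  ..#.# -> #   bit 5 = 1  t=0,i=13
  ..#.. -> #   bit 4 = 1  t=1,i=7
  ...## -> #   bit 3 = 1  t=0,i=7
  ...#. -> .   bit 2 = 0  t=1,i=6
  ....# -> #   bit 1 = 1  t=1,i=5
  ..... -> #   bit 0 = 1  t=1,i=0
  bits 10000110100001001000100100111011 = 2256832827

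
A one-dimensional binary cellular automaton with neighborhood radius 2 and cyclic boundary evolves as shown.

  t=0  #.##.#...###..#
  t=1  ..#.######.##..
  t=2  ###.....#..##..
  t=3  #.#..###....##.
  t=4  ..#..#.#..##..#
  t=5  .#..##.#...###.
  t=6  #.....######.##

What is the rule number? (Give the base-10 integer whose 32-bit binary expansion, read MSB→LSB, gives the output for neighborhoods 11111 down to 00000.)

1448481199

  ##### -> .   bit 31 = 0  t=1,i=6
  ####. -> #   bit 30 = 1  t=1,i=8
  ###.# -> .   bit 29 = 0  t=1,i=9
  ###.. -> #   bit 28 = 1  t=0,i=11
  ##.## -> .   bit 27 = 0  t=0,i=1
  ##.#. -> #   bit 26 = 1  t=0,i=4
  ##..# -> #   bit 25 = 1  t=0,i=12
  ##... -> .   bit 24 = 0  t=1,i=13
  #.### -> .   bit 23 = 0  t=1,i=4
  #.##. -> #   bit 22 = 1  t=0,i=2
  #.#.# -> .   bit 21 = 0  t=3,i=0
  #.#.. -> #   bit 20 = 1  t=0,i=5
  #..## -> .   bit 19 = 0  t=0,i=13
  #..#. -> #   bit 18 = 1  t=4,i=1
  #...# -> #   bit 17 = 1  t=0,i=7
  #.... -> .   bit 16 = 0  t=1,i=14
  .#### -> .   bit 15 = 0  t=1,i=5
  .###. -> .   bit 14 = 0  t=0,i=10
  .##.# -> .   bit 13 = 0  t=0,i=0
  .##.. -> #   bit 12 = 1  t=1,i=12
  .#.## -> .   bit 11 = 0  t=1,i=3
  .#.#. -> .   bit 10 = 0  t=3,i=1
  .#..# -> .   bit 9 = 0  t=2,i=9
  .#... -> #   bit 8 = 1  t=0,i=6
  ..### -> #   bit 7 = 1  t=0,i=9
  ..##. -> .   bit 6 = 0  t=0,i=14
  ..#.# -> #   bit 5 = 1  t=1,i=2
  ..#.. -> .   bit 4 = 0  t=2,i=8
  ...## -> #   bit 3 = 1  t=0,i=8
  ...#. -> #   bit 2 = 1  t=1,i=1
  ....# -> #   bit 1 = 1  t=1,i=0
  ..... -> #   bit 0 = 1  t=2,i=5
  bits 01010110010101100001000110101111 = 1448481199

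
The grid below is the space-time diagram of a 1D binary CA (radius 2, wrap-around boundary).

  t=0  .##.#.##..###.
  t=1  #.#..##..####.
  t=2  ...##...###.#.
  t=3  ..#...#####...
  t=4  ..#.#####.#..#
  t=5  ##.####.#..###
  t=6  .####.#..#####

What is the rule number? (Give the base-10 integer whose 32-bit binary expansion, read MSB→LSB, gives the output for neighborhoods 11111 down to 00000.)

  #####|#  b31=1 t=3,i=8
  ####.|.  b30=0 t=1,i=11
  ###.#|#  b29=1 t=1,i=12
  ###..|#  b28=1 t=0,i=12
  ##.##|#  b27=1 t=5,i=2
  ##.#.|.  b26=0 t=0,i=3
  ##..#|.  b25=0 t=0,i=8
  ##...|.  b24=0 t=2,i=5
  #.###|#  b23=1 t=4,i=4
  #.##.|#  b22=1 t=0,i=6
  #.#.#|.  b21=0 t=0,i=4
  #.#..|.  b20=0 t=1,i=2
  #..##|#  b19=1 t=0,i=0
  #..#.|#  b18=1 t=4,i=1
  #...#|#  b17=1 t=2,i=6
  #....|.  b16=0 t=2,i=0
  .####|#  b15=1 t=1,i=10
  .###.|#  b14=1 t=0,i=11
  .##.#|#  b13=1 t=0,i=2
  .##..|.  b12=0 t=0,i=7
  .#.##|#  b11=1 t=0,i=5
  .#.#.|.  b10=0 t=1,i=1
  .#..#|#  b9=1 t=1,i=3
  .#...|.  b8=0 t=2,i=13
  ..###|#  b7=1 t=0,i=10
  ..##.|.  b6=0 t=0,i=1
  ..#.#|.  b5=0 t=4,i=2
  ..#..|#  b4=1 t=3,i=2
  ...##|#  b3=1 t=2,i=2
  ...#.|.  b2=0 t=3,i=1
  ....#|.  b1=0 t=2,i=1
  .....|#  b0=1 t=3,i=13
  bits 10111000110011101110101010011001 = 3100568217

3100568217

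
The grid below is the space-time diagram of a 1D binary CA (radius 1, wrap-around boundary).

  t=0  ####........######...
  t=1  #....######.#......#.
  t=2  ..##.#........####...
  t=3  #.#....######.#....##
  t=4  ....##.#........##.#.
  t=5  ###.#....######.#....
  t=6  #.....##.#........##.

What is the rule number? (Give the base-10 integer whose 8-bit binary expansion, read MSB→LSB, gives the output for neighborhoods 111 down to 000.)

9

  nb ###: next=.  (t=0,i=1, bit7=0)
  nb ##.: next=.  (t=0,i=3, bit6=0)
  nb #.#: next=.  (t=1,i=11, bit5=0)
  nb #..: next=.  (t=0,i=4, bit4=0)
  nb .##: next=#  (t=0,i=0, bit3=1)
  nb .#.: next=.  (t=1,i=0, bit2=0)
  nb ..#: next=.  (t=0,i=11, bit1=0)
  nb ...: next=#  (t=0,i=5, bit0=1)
  bits 00001001 = 9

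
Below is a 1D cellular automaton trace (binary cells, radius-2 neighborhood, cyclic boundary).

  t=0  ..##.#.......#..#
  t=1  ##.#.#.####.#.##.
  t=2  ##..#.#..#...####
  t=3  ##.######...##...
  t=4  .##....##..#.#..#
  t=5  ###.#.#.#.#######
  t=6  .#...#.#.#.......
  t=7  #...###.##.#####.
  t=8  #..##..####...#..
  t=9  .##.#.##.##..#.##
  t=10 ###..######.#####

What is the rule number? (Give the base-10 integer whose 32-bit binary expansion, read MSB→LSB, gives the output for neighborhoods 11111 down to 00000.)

1482505901

  [31] ##### => .  t=2,i=15
  [30] ####. => #  t=1,i=9
  [29] ###.# => .  t=1,i=10
  [28] ###.. => #  t=2,i=1
  [27] ##.## => #  t=1,i=16
  [26] ##.#. => .  t=0,i=4
  [25] ##..# => .  t=2,i=2
  [24] ##... => .  t=3,i=9
  [23] #.### => .  t=1,i=7
  [22] #.##. => #  t=1,i=0
  [21] #.#.# => .  t=1,i=3
  [20] #.#.. => #  t=0,i=5
  [19] #..## => #  t=0,i=1
  [18] #..#. => #  t=0,i=15
  [17] #...# => .  t=2,i=11
  [16] #.... => #  t=0,i=7
  [15] .#### => .  t=1,i=8
  [14] .###. => .  t=7,i=5
  [13] .##.# => #  t=0,i=3
  [12] .##.. => #  t=3,i=13
  [11] .#.## => #  t=1,i=6
  [10] .#.#. => #  t=1,i=4
  [9] .#..# => #  t=0,i=0
  [8] .#... => .  t=0,i=6
  [7] ..### => #  t=2,i=13
  [6] ..##. => .  t=0,i=2
  [5] ..#.# => #  t=2,i=4
  [4] ..#.. => .  t=0,i=13
  [3] ...## => #  t=2,i=12
  [2] ...#. => #  t=0,i=12
  [1] ....# => .  t=0,i=11
  [0] ..... => #  t=0,i=8
  bits 01011000010111010011111010101101 = 1482505901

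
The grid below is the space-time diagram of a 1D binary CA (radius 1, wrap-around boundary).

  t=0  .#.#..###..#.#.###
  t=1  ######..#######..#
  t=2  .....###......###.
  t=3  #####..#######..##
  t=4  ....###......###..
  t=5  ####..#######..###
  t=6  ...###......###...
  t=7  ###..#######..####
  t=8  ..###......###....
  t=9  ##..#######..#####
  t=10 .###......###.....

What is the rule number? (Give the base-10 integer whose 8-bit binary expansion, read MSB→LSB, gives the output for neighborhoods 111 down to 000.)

119

  [7] ### => .  t=0,i=7
  [6] ##. => #  t=0,i=8
  [5] #.# => #  t=0,i=0
  [4] #.. => #  t=0,i=4
  [3] .## => .  t=0,i=6
  [2] .#. => #  t=0,i=1
  [1] ..# => #  t=0,i=5
  [0] ... => #  t=2,i=0
  bits 01110111 = 119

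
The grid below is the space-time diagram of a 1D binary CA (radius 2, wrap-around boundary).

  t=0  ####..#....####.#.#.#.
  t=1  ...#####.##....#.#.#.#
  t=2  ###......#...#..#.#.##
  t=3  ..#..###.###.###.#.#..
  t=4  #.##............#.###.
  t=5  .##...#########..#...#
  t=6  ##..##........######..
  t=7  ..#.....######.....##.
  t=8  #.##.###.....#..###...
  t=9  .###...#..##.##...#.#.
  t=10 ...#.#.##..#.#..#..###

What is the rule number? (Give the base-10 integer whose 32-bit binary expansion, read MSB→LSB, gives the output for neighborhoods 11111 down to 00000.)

374746907

  nb #####: next=.  (t=1,i=5, bit31=0)
  nb ####.: next=.  (t=0,i=2, bit30=0)
  nb ###.#: next=.  (t=0,i=14, bit29=0)
  nb ###..: next=#  (t=0,i=3, bit28=1)
  nb ##.##: next=.  (t=1,i=8, bit27=0)
  nb ##.#.: next=#  (t=0,i=15, bit26=1)
  nb ##..#: next=#  (t=0,i=4, bit25=1)
  nb ##...: next=.  (t=1,i=11, bit24=0)
  nb #.###: next=.  (t=0,i=0, bit23=0)
  nb #.##.: next=#  (t=1,i=9, bit22=1)
  nb #.#.#: next=.  (t=0,i=16, bit21=0)
  nb #.#..: next=#  (t=1,i=21, bit20=1)
  nb #..##: next=.  (t=3,i=4, bit19=0)
  nb #..#.: next=#  (t=0,i=5, bit18=1)
  nb #...#: next=#  (t=1,i=1, bit17=1)
  nb #....: next=.  (t=0,i=8, bit16=0)
  nb .####: next=.  (t=0,i=1, bit15=0)
  nb .###.: next=.  (t=3,i=6, bit14=0)
  nb .##.#: next=#  (t=8,i=3, bit13=1)
  nb .##..: next=.  (t=1,i=10, bit12=0)
  nb .#.##: next=#  (t=0,i=21, bit11=1)
  nb .#.#.: next=#  (t=0,i=17, bit10=1)
  nb .#..#: next=#  (t=2,i=14, bit9=1)
  nb .#...: next=#  (t=0,i=7, bit8=1)
  nb ..###: next=.  (t=0,i=11, bit7=0)
  nb ..##.: next=.  (t=6,i=0, bit6=0)
  nb ..#.#: next=.  (t=1,i=15, bit5=0)
  nb ..#..: next=#  (t=0,i=6, bit4=1)
  nb ...##: next=#  (t=0,i=10, bit3=1)
  nb ...#.: next=.  (t=1,i=14, bit2=0)
  nb ....#: next=#  (t=0,i=9, bit1=1)
  nb .....: next=#  (t=2,i=5, bit0=1)
  bits 00010110010101100010111100011011 = 374746907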